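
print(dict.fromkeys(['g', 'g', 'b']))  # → {'g': None, 'b': None}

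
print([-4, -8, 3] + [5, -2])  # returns [-4, -8, 3, 5, -2]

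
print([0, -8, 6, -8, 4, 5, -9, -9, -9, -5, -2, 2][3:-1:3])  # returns [-8, -9, -5]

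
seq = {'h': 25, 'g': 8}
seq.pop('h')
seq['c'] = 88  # {'g': 8, 'c': 88}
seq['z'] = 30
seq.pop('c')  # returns 88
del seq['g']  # {'z': 30}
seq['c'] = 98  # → {'z': 30, 'c': 98}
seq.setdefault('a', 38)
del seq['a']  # {'z': 30, 'c': 98}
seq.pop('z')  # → 30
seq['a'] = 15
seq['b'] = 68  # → {'c': 98, 'a': 15, 'b': 68}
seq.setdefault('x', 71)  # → 71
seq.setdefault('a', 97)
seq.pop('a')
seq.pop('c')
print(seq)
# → {'b': 68, 'x': 71}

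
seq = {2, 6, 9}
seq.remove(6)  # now {2, 9}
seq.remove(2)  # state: {9}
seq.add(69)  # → {9, 69}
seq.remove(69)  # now {9}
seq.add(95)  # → {9, 95}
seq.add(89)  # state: {9, 89, 95}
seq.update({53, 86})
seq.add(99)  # {9, 53, 86, 89, 95, 99}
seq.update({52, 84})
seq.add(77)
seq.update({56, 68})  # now {9, 52, 53, 56, 68, 77, 84, 86, 89, 95, 99}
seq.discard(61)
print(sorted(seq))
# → [9, 52, 53, 56, 68, 77, 84, 86, 89, 95, 99]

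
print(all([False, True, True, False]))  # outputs False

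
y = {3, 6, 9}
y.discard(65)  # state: {3, 6, 9}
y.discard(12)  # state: {3, 6, 9}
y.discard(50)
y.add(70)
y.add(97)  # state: {3, 6, 9, 70, 97}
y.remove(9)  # {3, 6, 70, 97}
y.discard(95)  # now {3, 6, 70, 97}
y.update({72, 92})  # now {3, 6, 70, 72, 92, 97}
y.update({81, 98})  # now {3, 6, 70, 72, 81, 92, 97, 98}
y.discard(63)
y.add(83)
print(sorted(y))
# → [3, 6, 70, 72, 81, 83, 92, 97, 98]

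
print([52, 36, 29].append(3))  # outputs None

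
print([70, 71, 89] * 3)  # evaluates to [70, 71, 89, 70, 71, 89, 70, 71, 89]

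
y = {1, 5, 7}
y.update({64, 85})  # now {1, 5, 7, 64, 85}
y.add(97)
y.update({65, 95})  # {1, 5, 7, 64, 65, 85, 95, 97}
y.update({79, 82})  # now {1, 5, 7, 64, 65, 79, 82, 85, 95, 97}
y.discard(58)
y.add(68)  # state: {1, 5, 7, 64, 65, 68, 79, 82, 85, 95, 97}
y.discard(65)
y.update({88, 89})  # {1, 5, 7, 64, 68, 79, 82, 85, 88, 89, 95, 97}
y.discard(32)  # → {1, 5, 7, 64, 68, 79, 82, 85, 88, 89, 95, 97}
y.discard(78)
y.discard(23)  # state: {1, 5, 7, 64, 68, 79, 82, 85, 88, 89, 95, 97}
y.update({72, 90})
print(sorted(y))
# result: [1, 5, 7, 64, 68, 72, 79, 82, 85, 88, 89, 90, 95, 97]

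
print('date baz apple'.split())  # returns ['date', 'baz', 'apple']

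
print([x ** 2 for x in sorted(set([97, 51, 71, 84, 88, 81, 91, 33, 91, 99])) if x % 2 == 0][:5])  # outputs [7056, 7744]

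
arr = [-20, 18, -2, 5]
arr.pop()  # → 5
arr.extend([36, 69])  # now [-20, 18, -2, 36, 69]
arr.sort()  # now [-20, -2, 18, 36, 69]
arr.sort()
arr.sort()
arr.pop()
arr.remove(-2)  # [-20, 18, 36]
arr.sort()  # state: [-20, 18, 36]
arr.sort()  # [-20, 18, 36]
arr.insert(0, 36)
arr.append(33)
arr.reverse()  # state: [33, 36, 18, -20, 36]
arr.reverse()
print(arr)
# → [36, -20, 18, 36, 33]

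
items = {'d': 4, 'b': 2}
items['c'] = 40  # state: {'d': 4, 'b': 2, 'c': 40}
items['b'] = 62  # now {'d': 4, 'b': 62, 'c': 40}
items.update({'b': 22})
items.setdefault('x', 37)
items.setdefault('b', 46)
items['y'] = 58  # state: {'d': 4, 'b': 22, 'c': 40, 'x': 37, 'y': 58}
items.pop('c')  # 40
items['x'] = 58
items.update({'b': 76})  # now {'d': 4, 'b': 76, 'x': 58, 'y': 58}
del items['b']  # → {'d': 4, 'x': 58, 'y': 58}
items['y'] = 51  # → {'d': 4, 'x': 58, 'y': 51}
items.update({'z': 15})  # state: {'d': 4, 'x': 58, 'y': 51, 'z': 15}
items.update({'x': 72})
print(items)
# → {'d': 4, 'x': 72, 'y': 51, 'z': 15}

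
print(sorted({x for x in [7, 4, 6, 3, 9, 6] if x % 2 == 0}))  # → [4, 6]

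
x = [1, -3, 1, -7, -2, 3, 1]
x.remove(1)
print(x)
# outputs [-3, 1, -7, -2, 3, 1]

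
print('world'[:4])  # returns worl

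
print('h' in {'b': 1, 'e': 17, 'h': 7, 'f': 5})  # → True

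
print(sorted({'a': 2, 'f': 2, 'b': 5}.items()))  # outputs [('a', 2), ('b', 5), ('f', 2)]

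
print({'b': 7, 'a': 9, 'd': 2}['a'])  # 9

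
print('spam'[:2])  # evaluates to sp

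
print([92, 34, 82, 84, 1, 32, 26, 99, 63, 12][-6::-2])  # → [1, 82, 92]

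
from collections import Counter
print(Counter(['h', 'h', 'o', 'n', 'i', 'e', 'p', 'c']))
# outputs Counter({'h': 2, 'o': 1, 'n': 1, 'i': 1, 'e': 1, 'p': 1, 'c': 1})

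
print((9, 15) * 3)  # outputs (9, 15, 9, 15, 9, 15)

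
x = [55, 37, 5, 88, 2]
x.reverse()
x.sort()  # [2, 5, 37, 55, 88]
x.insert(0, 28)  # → [28, 2, 5, 37, 55, 88]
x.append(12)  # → [28, 2, 5, 37, 55, 88, 12]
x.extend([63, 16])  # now [28, 2, 5, 37, 55, 88, 12, 63, 16]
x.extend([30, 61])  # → [28, 2, 5, 37, 55, 88, 12, 63, 16, 30, 61]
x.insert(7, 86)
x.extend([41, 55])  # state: [28, 2, 5, 37, 55, 88, 12, 86, 63, 16, 30, 61, 41, 55]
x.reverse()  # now [55, 41, 61, 30, 16, 63, 86, 12, 88, 55, 37, 5, 2, 28]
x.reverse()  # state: [28, 2, 5, 37, 55, 88, 12, 86, 63, 16, 30, 61, 41, 55]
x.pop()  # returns 55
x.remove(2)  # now [28, 5, 37, 55, 88, 12, 86, 63, 16, 30, 61, 41]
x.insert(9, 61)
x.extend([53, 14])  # [28, 5, 37, 55, 88, 12, 86, 63, 16, 61, 30, 61, 41, 53, 14]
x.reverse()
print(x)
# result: [14, 53, 41, 61, 30, 61, 16, 63, 86, 12, 88, 55, 37, 5, 28]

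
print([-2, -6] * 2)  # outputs [-2, -6, -2, -6]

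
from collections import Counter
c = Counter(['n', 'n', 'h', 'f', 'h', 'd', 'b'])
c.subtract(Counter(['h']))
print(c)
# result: Counter({'n': 2, 'h': 1, 'f': 1, 'd': 1, 'b': 1})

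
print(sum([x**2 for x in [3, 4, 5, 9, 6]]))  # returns 167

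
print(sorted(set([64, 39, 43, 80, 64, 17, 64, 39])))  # [17, 39, 43, 64, 80]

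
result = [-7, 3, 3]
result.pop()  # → 3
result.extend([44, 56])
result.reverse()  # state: [56, 44, 3, -7]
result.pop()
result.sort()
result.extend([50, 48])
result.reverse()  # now [48, 50, 56, 44, 3]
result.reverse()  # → [3, 44, 56, 50, 48]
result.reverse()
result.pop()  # 3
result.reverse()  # [44, 56, 50, 48]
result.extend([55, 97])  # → [44, 56, 50, 48, 55, 97]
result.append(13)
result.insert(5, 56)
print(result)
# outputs [44, 56, 50, 48, 55, 56, 97, 13]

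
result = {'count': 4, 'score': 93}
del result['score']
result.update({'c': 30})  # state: {'count': 4, 'c': 30}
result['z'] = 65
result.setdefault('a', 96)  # 96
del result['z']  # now {'count': 4, 'c': 30, 'a': 96}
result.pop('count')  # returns 4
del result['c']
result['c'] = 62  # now {'a': 96, 'c': 62}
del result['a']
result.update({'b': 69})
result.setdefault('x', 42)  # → 42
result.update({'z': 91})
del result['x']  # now {'c': 62, 'b': 69, 'z': 91}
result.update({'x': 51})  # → {'c': 62, 'b': 69, 'z': 91, 'x': 51}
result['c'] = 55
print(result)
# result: {'c': 55, 'b': 69, 'z': 91, 'x': 51}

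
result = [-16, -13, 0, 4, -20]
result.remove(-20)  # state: [-16, -13, 0, 4]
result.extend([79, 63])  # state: [-16, -13, 0, 4, 79, 63]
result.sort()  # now [-16, -13, 0, 4, 63, 79]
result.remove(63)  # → [-16, -13, 0, 4, 79]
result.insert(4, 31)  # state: [-16, -13, 0, 4, 31, 79]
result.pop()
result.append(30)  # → [-16, -13, 0, 4, 31, 30]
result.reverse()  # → [30, 31, 4, 0, -13, -16]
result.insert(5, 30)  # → [30, 31, 4, 0, -13, 30, -16]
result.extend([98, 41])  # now [30, 31, 4, 0, -13, 30, -16, 98, 41]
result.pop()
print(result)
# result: [30, 31, 4, 0, -13, 30, -16, 98]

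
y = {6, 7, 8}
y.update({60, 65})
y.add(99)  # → {6, 7, 8, 60, 65, 99}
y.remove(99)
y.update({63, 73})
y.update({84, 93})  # {6, 7, 8, 60, 63, 65, 73, 84, 93}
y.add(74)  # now {6, 7, 8, 60, 63, 65, 73, 74, 84, 93}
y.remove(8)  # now {6, 7, 60, 63, 65, 73, 74, 84, 93}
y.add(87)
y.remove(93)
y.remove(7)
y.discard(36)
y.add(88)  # {6, 60, 63, 65, 73, 74, 84, 87, 88}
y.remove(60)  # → {6, 63, 65, 73, 74, 84, 87, 88}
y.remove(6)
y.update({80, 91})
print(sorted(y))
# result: [63, 65, 73, 74, 80, 84, 87, 88, 91]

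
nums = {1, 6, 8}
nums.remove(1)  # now {6, 8}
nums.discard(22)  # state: {6, 8}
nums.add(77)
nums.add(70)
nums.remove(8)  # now {6, 70, 77}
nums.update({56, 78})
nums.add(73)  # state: {6, 56, 70, 73, 77, 78}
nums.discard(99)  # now {6, 56, 70, 73, 77, 78}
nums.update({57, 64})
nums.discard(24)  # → {6, 56, 57, 64, 70, 73, 77, 78}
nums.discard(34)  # {6, 56, 57, 64, 70, 73, 77, 78}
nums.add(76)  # {6, 56, 57, 64, 70, 73, 76, 77, 78}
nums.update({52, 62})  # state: {6, 52, 56, 57, 62, 64, 70, 73, 76, 77, 78}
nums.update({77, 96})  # {6, 52, 56, 57, 62, 64, 70, 73, 76, 77, 78, 96}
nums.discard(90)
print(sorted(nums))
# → [6, 52, 56, 57, 62, 64, 70, 73, 76, 77, 78, 96]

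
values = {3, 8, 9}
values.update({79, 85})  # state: {3, 8, 9, 79, 85}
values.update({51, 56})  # {3, 8, 9, 51, 56, 79, 85}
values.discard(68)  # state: {3, 8, 9, 51, 56, 79, 85}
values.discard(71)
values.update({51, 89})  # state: {3, 8, 9, 51, 56, 79, 85, 89}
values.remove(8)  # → {3, 9, 51, 56, 79, 85, 89}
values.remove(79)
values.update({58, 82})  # {3, 9, 51, 56, 58, 82, 85, 89}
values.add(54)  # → {3, 9, 51, 54, 56, 58, 82, 85, 89}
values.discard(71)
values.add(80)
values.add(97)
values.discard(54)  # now {3, 9, 51, 56, 58, 80, 82, 85, 89, 97}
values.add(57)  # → {3, 9, 51, 56, 57, 58, 80, 82, 85, 89, 97}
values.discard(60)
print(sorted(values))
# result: [3, 9, 51, 56, 57, 58, 80, 82, 85, 89, 97]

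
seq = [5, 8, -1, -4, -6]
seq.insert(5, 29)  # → [5, 8, -1, -4, -6, 29]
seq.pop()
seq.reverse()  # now [-6, -4, -1, 8, 5]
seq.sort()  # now [-6, -4, -1, 5, 8]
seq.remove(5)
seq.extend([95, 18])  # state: [-6, -4, -1, 8, 95, 18]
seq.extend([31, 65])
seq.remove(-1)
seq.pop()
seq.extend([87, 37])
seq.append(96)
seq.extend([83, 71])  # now [-6, -4, 8, 95, 18, 31, 87, 37, 96, 83, 71]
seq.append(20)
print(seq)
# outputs [-6, -4, 8, 95, 18, 31, 87, 37, 96, 83, 71, 20]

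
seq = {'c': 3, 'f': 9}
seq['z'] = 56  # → {'c': 3, 'f': 9, 'z': 56}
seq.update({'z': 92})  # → {'c': 3, 'f': 9, 'z': 92}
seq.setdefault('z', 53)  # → 92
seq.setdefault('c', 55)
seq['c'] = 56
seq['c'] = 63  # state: {'c': 63, 'f': 9, 'z': 92}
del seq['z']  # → {'c': 63, 'f': 9}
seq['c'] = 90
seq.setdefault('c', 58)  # 90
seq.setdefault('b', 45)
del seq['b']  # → {'c': 90, 'f': 9}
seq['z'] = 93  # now {'c': 90, 'f': 9, 'z': 93}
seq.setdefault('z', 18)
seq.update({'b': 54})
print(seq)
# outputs {'c': 90, 'f': 9, 'z': 93, 'b': 54}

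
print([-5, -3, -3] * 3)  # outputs [-5, -3, -3, -5, -3, -3, -5, -3, -3]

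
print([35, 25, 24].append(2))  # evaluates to None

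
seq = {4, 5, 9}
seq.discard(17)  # {4, 5, 9}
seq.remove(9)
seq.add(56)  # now {4, 5, 56}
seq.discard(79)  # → {4, 5, 56}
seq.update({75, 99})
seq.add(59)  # {4, 5, 56, 59, 75, 99}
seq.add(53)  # {4, 5, 53, 56, 59, 75, 99}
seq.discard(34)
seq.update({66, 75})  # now {4, 5, 53, 56, 59, 66, 75, 99}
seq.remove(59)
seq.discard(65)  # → {4, 5, 53, 56, 66, 75, 99}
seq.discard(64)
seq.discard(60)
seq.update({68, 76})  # {4, 5, 53, 56, 66, 68, 75, 76, 99}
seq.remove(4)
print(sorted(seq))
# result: [5, 53, 56, 66, 68, 75, 76, 99]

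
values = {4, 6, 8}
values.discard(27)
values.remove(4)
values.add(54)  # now {6, 8, 54}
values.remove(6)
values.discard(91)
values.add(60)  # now {8, 54, 60}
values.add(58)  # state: {8, 54, 58, 60}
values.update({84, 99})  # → {8, 54, 58, 60, 84, 99}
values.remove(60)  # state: {8, 54, 58, 84, 99}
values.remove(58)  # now {8, 54, 84, 99}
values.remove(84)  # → {8, 54, 99}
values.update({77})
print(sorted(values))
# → [8, 54, 77, 99]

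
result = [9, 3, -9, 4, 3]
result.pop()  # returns 3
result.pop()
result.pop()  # -9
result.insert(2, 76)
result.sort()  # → [3, 9, 76]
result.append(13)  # [3, 9, 76, 13]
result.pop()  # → 13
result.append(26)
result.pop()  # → 26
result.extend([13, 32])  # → [3, 9, 76, 13, 32]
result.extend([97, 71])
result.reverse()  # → [71, 97, 32, 13, 76, 9, 3]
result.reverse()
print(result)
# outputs [3, 9, 76, 13, 32, 97, 71]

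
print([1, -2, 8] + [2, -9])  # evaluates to [1, -2, 8, 2, -9]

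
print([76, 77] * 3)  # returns [76, 77, 76, 77, 76, 77]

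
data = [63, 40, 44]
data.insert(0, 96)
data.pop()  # 44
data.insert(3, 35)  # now [96, 63, 40, 35]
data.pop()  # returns 35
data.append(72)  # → [96, 63, 40, 72]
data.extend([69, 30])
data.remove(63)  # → [96, 40, 72, 69, 30]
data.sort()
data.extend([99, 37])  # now [30, 40, 69, 72, 96, 99, 37]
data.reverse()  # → [37, 99, 96, 72, 69, 40, 30]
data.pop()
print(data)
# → [37, 99, 96, 72, 69, 40]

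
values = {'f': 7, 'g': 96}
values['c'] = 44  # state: {'f': 7, 'g': 96, 'c': 44}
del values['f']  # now {'g': 96, 'c': 44}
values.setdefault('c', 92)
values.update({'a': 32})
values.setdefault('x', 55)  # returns 55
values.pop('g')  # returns 96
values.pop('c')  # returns 44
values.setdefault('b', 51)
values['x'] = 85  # {'a': 32, 'x': 85, 'b': 51}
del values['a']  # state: {'x': 85, 'b': 51}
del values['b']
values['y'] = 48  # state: {'x': 85, 'y': 48}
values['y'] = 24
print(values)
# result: {'x': 85, 'y': 24}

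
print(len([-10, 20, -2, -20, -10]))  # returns 5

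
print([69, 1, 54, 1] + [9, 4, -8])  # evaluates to [69, 1, 54, 1, 9, 4, -8]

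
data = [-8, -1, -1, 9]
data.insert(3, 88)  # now [-8, -1, -1, 88, 9]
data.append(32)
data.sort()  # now [-8, -1, -1, 9, 32, 88]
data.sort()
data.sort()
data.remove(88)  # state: [-8, -1, -1, 9, 32]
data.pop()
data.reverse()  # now [9, -1, -1, -8]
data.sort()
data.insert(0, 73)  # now [73, -8, -1, -1, 9]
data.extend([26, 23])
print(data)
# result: [73, -8, -1, -1, 9, 26, 23]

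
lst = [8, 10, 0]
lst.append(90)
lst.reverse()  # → [90, 0, 10, 8]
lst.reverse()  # [8, 10, 0, 90]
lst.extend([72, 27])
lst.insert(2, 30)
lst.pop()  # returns 27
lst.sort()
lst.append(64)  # [0, 8, 10, 30, 72, 90, 64]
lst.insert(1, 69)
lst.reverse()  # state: [64, 90, 72, 30, 10, 8, 69, 0]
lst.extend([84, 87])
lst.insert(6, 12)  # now [64, 90, 72, 30, 10, 8, 12, 69, 0, 84, 87]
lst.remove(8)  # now [64, 90, 72, 30, 10, 12, 69, 0, 84, 87]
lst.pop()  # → 87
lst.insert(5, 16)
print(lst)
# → [64, 90, 72, 30, 10, 16, 12, 69, 0, 84]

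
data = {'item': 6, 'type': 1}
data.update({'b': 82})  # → {'item': 6, 'type': 1, 'b': 82}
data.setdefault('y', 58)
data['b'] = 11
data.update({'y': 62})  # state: {'item': 6, 'type': 1, 'b': 11, 'y': 62}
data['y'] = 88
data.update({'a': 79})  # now {'item': 6, 'type': 1, 'b': 11, 'y': 88, 'a': 79}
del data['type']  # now {'item': 6, 'b': 11, 'y': 88, 'a': 79}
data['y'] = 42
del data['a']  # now {'item': 6, 'b': 11, 'y': 42}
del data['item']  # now {'b': 11, 'y': 42}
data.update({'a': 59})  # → {'b': 11, 'y': 42, 'a': 59}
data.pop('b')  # 11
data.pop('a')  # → 59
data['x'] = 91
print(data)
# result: {'y': 42, 'x': 91}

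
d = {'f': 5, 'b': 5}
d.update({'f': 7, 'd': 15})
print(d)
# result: {'f': 7, 'b': 5, 'd': 15}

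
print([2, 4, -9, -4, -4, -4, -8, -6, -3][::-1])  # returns [-3, -6, -8, -4, -4, -4, -9, 4, 2]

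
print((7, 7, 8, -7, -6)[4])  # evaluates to -6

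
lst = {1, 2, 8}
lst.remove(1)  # {2, 8}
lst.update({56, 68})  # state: {2, 8, 56, 68}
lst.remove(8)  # {2, 56, 68}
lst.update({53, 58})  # {2, 53, 56, 58, 68}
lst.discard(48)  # {2, 53, 56, 58, 68}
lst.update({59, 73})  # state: {2, 53, 56, 58, 59, 68, 73}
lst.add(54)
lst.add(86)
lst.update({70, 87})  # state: {2, 53, 54, 56, 58, 59, 68, 70, 73, 86, 87}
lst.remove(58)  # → {2, 53, 54, 56, 59, 68, 70, 73, 86, 87}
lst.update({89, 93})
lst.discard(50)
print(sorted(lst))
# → [2, 53, 54, 56, 59, 68, 70, 73, 86, 87, 89, 93]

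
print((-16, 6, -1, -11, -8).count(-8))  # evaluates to 1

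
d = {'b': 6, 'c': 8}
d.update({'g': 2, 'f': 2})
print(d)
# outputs {'b': 6, 'c': 8, 'g': 2, 'f': 2}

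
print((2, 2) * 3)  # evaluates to (2, 2, 2, 2, 2, 2)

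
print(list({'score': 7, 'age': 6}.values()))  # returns [7, 6]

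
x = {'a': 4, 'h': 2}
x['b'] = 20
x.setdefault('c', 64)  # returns 64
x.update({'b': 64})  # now {'a': 4, 'h': 2, 'b': 64, 'c': 64}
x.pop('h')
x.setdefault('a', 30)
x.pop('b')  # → 64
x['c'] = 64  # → {'a': 4, 'c': 64}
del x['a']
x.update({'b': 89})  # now {'c': 64, 'b': 89}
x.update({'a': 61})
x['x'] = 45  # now {'c': 64, 'b': 89, 'a': 61, 'x': 45}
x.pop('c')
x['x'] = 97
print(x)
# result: {'b': 89, 'a': 61, 'x': 97}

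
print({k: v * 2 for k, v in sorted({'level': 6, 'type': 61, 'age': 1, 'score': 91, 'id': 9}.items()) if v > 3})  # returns {'id': 18, 'level': 12, 'score': 182, 'type': 122}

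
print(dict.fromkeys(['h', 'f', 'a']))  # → {'h': None, 'f': None, 'a': None}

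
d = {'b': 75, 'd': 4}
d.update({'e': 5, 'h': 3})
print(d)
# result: {'b': 75, 'd': 4, 'e': 5, 'h': 3}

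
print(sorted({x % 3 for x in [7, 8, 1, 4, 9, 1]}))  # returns [0, 1, 2]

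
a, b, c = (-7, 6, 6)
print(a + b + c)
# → 5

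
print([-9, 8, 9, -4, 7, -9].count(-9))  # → 2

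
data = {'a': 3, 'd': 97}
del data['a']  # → {'d': 97}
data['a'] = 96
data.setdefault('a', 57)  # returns 96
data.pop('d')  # 97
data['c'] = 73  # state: {'a': 96, 'c': 73}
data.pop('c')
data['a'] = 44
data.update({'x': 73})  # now {'a': 44, 'x': 73}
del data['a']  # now {'x': 73}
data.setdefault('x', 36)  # 73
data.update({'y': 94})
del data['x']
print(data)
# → {'y': 94}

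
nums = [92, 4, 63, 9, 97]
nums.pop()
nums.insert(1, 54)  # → [92, 54, 4, 63, 9]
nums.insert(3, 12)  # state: [92, 54, 4, 12, 63, 9]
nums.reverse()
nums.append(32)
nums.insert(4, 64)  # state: [9, 63, 12, 4, 64, 54, 92, 32]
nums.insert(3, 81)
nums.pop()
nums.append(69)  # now [9, 63, 12, 81, 4, 64, 54, 92, 69]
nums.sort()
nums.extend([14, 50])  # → [4, 9, 12, 54, 63, 64, 69, 81, 92, 14, 50]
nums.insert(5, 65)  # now [4, 9, 12, 54, 63, 65, 64, 69, 81, 92, 14, 50]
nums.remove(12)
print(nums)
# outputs [4, 9, 54, 63, 65, 64, 69, 81, 92, 14, 50]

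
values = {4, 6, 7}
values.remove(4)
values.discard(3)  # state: {6, 7}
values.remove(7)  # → {6}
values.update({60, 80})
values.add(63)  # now {6, 60, 63, 80}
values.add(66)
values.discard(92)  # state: {6, 60, 63, 66, 80}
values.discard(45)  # {6, 60, 63, 66, 80}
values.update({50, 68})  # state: {6, 50, 60, 63, 66, 68, 80}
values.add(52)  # {6, 50, 52, 60, 63, 66, 68, 80}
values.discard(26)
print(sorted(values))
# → [6, 50, 52, 60, 63, 66, 68, 80]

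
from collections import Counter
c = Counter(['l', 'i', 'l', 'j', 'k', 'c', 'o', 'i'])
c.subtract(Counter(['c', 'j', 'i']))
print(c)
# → Counter({'l': 2, 'i': 1, 'k': 1, 'o': 1, 'j': 0, 'c': 0})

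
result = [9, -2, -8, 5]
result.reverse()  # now [5, -8, -2, 9]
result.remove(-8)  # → [5, -2, 9]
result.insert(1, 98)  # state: [5, 98, -2, 9]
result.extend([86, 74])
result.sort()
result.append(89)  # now [-2, 5, 9, 74, 86, 98, 89]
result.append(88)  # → [-2, 5, 9, 74, 86, 98, 89, 88]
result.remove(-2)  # [5, 9, 74, 86, 98, 89, 88]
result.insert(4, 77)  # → [5, 9, 74, 86, 77, 98, 89, 88]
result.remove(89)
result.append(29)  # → [5, 9, 74, 86, 77, 98, 88, 29]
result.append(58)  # [5, 9, 74, 86, 77, 98, 88, 29, 58]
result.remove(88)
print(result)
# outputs [5, 9, 74, 86, 77, 98, 29, 58]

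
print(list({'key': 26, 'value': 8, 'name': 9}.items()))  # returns [('key', 26), ('value', 8), ('name', 9)]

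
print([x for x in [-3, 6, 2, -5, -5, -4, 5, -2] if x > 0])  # [6, 2, 5]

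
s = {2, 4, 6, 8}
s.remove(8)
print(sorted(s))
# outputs [2, 4, 6]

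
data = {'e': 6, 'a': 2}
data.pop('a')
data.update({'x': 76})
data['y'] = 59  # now {'e': 6, 'x': 76, 'y': 59}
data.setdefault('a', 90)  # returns 90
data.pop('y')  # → 59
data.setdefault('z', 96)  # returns 96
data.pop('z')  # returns 96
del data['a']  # {'e': 6, 'x': 76}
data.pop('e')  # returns 6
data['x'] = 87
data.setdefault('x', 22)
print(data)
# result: {'x': 87}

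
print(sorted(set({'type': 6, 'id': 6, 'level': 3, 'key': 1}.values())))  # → [1, 3, 6]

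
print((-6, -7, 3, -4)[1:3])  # (-7, 3)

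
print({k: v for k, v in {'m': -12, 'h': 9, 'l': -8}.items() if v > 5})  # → {'h': 9}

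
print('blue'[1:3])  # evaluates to lu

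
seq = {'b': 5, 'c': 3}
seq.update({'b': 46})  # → {'b': 46, 'c': 3}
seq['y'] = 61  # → {'b': 46, 'c': 3, 'y': 61}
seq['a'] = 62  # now {'b': 46, 'c': 3, 'y': 61, 'a': 62}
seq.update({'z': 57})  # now {'b': 46, 'c': 3, 'y': 61, 'a': 62, 'z': 57}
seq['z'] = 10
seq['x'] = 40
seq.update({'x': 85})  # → {'b': 46, 'c': 3, 'y': 61, 'a': 62, 'z': 10, 'x': 85}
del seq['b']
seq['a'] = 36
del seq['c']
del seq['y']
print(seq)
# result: {'a': 36, 'z': 10, 'x': 85}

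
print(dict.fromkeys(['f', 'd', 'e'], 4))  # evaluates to {'f': 4, 'd': 4, 'e': 4}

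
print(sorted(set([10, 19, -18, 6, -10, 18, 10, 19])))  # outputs [-18, -10, 6, 10, 18, 19]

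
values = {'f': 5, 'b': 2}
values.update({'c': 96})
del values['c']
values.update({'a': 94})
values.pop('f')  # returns 5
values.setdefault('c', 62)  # 62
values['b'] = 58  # {'b': 58, 'a': 94, 'c': 62}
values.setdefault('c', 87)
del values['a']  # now {'b': 58, 'c': 62}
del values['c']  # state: {'b': 58}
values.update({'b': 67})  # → {'b': 67}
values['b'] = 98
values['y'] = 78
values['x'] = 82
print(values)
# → {'b': 98, 'y': 78, 'x': 82}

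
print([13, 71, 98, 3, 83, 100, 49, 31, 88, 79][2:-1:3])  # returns [98, 100, 88]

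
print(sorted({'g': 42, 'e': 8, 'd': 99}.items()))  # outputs [('d', 99), ('e', 8), ('g', 42)]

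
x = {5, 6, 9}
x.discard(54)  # {5, 6, 9}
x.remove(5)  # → {6, 9}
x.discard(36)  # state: {6, 9}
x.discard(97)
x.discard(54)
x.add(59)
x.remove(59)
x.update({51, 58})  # {6, 9, 51, 58}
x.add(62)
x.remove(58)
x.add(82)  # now {6, 9, 51, 62, 82}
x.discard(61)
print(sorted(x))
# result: [6, 9, 51, 62, 82]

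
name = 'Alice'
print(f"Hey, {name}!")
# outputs Hey, Alice!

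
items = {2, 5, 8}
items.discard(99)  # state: {2, 5, 8}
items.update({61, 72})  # {2, 5, 8, 61, 72}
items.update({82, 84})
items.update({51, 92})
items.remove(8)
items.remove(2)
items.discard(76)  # {5, 51, 61, 72, 82, 84, 92}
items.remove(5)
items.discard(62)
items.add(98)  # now {51, 61, 72, 82, 84, 92, 98}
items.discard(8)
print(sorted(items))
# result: [51, 61, 72, 82, 84, 92, 98]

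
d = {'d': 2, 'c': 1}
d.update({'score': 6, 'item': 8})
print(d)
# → {'d': 2, 'c': 1, 'score': 6, 'item': 8}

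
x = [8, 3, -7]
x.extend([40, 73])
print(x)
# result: [8, 3, -7, 40, 73]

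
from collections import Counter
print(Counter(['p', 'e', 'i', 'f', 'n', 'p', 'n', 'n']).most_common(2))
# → [('n', 3), ('p', 2)]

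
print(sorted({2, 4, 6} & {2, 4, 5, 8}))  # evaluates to [2, 4]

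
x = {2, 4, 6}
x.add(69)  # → {2, 4, 6, 69}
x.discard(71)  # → {2, 4, 6, 69}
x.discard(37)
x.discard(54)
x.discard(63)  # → {2, 4, 6, 69}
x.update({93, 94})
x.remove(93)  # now {2, 4, 6, 69, 94}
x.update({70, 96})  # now {2, 4, 6, 69, 70, 94, 96}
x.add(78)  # {2, 4, 6, 69, 70, 78, 94, 96}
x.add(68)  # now {2, 4, 6, 68, 69, 70, 78, 94, 96}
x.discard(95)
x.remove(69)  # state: {2, 4, 6, 68, 70, 78, 94, 96}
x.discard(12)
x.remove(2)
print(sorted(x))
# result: [4, 6, 68, 70, 78, 94, 96]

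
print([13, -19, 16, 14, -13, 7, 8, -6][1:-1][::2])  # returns [-19, 14, 7]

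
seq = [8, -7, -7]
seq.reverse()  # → [-7, -7, 8]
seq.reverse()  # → [8, -7, -7]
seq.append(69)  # [8, -7, -7, 69]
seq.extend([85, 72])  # [8, -7, -7, 69, 85, 72]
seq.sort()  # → [-7, -7, 8, 69, 72, 85]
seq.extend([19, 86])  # [-7, -7, 8, 69, 72, 85, 19, 86]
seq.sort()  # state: [-7, -7, 8, 19, 69, 72, 85, 86]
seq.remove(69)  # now [-7, -7, 8, 19, 72, 85, 86]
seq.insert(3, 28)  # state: [-7, -7, 8, 28, 19, 72, 85, 86]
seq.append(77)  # [-7, -7, 8, 28, 19, 72, 85, 86, 77]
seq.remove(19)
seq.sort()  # [-7, -7, 8, 28, 72, 77, 85, 86]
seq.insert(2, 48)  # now [-7, -7, 48, 8, 28, 72, 77, 85, 86]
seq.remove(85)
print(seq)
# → [-7, -7, 48, 8, 28, 72, 77, 86]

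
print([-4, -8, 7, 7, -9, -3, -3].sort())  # None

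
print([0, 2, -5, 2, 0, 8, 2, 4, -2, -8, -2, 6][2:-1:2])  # [-5, 0, 2, -2, -2]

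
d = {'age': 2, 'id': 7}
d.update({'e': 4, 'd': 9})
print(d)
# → {'age': 2, 'id': 7, 'e': 4, 'd': 9}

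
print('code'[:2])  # co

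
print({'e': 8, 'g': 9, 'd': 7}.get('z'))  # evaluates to None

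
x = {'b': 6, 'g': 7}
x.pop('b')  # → 6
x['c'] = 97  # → {'g': 7, 'c': 97}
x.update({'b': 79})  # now {'g': 7, 'c': 97, 'b': 79}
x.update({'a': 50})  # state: {'g': 7, 'c': 97, 'b': 79, 'a': 50}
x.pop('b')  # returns 79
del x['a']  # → {'g': 7, 'c': 97}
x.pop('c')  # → 97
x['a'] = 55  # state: {'g': 7, 'a': 55}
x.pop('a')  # 55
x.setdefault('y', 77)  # 77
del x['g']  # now {'y': 77}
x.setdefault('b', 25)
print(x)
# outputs {'y': 77, 'b': 25}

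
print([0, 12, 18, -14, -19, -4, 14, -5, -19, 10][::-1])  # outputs [10, -19, -5, 14, -4, -19, -14, 18, 12, 0]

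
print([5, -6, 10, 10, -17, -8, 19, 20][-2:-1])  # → [19]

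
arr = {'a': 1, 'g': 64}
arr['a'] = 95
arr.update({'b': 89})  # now {'a': 95, 'g': 64, 'b': 89}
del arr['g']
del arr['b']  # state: {'a': 95}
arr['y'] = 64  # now {'a': 95, 'y': 64}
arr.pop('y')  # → 64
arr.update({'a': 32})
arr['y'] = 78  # {'a': 32, 'y': 78}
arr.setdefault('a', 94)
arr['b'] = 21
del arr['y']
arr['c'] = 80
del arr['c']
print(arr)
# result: {'a': 32, 'b': 21}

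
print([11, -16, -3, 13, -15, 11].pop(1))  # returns -16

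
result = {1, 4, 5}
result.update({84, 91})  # {1, 4, 5, 84, 91}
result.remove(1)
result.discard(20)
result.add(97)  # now {4, 5, 84, 91, 97}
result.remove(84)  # {4, 5, 91, 97}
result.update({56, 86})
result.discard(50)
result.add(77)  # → {4, 5, 56, 77, 86, 91, 97}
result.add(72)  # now {4, 5, 56, 72, 77, 86, 91, 97}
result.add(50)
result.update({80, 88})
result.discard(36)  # {4, 5, 50, 56, 72, 77, 80, 86, 88, 91, 97}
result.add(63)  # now {4, 5, 50, 56, 63, 72, 77, 80, 86, 88, 91, 97}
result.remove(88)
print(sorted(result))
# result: [4, 5, 50, 56, 63, 72, 77, 80, 86, 91, 97]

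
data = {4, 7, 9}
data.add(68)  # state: {4, 7, 9, 68}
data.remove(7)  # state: {4, 9, 68}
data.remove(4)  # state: {9, 68}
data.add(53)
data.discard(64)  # {9, 53, 68}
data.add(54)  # {9, 53, 54, 68}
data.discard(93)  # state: {9, 53, 54, 68}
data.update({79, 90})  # {9, 53, 54, 68, 79, 90}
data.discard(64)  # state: {9, 53, 54, 68, 79, 90}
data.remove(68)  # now {9, 53, 54, 79, 90}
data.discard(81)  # {9, 53, 54, 79, 90}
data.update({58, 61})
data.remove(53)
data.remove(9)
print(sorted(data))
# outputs [54, 58, 61, 79, 90]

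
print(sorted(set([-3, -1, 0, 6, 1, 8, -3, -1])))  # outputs [-3, -1, 0, 1, 6, 8]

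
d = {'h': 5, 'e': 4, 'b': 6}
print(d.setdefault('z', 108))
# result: 108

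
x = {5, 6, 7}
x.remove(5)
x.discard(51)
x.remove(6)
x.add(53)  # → {7, 53}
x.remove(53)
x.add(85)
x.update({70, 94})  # {7, 70, 85, 94}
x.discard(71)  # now {7, 70, 85, 94}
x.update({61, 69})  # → {7, 61, 69, 70, 85, 94}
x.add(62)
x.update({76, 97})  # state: {7, 61, 62, 69, 70, 76, 85, 94, 97}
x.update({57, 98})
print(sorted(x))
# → [7, 57, 61, 62, 69, 70, 76, 85, 94, 97, 98]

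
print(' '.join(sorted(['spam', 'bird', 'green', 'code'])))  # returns bird code green spam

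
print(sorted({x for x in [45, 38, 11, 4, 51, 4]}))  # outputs [4, 11, 38, 45, 51]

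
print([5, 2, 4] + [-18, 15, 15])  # [5, 2, 4, -18, 15, 15]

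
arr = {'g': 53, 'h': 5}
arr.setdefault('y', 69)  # 69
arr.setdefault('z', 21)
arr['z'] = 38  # {'g': 53, 'h': 5, 'y': 69, 'z': 38}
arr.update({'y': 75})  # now {'g': 53, 'h': 5, 'y': 75, 'z': 38}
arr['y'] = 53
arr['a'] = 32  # {'g': 53, 'h': 5, 'y': 53, 'z': 38, 'a': 32}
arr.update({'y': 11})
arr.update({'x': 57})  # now {'g': 53, 'h': 5, 'y': 11, 'z': 38, 'a': 32, 'x': 57}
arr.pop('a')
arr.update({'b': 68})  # {'g': 53, 'h': 5, 'y': 11, 'z': 38, 'x': 57, 'b': 68}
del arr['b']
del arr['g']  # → {'h': 5, 'y': 11, 'z': 38, 'x': 57}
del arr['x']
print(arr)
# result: {'h': 5, 'y': 11, 'z': 38}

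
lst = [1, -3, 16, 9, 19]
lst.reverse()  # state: [19, 9, 16, -3, 1]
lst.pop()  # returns 1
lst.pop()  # -3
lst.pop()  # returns 16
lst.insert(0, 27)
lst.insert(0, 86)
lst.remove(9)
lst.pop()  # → 19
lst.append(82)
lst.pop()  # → 82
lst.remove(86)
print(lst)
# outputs [27]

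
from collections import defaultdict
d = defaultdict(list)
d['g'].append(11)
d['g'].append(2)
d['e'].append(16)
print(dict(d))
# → {'g': [11, 2], 'e': [16]}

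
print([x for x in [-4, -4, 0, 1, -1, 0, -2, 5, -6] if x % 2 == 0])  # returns [-4, -4, 0, 0, -2, -6]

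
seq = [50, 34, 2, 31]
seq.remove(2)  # [50, 34, 31]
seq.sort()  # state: [31, 34, 50]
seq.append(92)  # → [31, 34, 50, 92]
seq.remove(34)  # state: [31, 50, 92]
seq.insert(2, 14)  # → [31, 50, 14, 92]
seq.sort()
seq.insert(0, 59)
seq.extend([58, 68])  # [59, 14, 31, 50, 92, 58, 68]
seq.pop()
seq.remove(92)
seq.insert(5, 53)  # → [59, 14, 31, 50, 58, 53]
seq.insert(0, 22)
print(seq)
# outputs [22, 59, 14, 31, 50, 58, 53]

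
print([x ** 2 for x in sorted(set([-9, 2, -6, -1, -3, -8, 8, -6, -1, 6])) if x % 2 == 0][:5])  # [64, 36, 4, 36, 64]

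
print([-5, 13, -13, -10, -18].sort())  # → None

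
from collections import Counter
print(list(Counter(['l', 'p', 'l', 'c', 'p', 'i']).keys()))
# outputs ['l', 'p', 'c', 'i']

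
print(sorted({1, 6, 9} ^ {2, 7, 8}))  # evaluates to [1, 2, 6, 7, 8, 9]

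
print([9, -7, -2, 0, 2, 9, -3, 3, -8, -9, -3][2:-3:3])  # [-2, 9]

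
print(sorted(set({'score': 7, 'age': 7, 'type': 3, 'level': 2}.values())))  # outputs [2, 3, 7]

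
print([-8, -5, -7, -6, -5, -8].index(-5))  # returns 1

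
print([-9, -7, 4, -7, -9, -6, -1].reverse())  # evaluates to None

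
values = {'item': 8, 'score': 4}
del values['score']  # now {'item': 8}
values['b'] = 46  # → {'item': 8, 'b': 46}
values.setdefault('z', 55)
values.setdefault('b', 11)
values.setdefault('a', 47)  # 47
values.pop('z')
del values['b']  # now {'item': 8, 'a': 47}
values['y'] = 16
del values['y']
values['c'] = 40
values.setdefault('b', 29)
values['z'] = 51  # {'item': 8, 'a': 47, 'c': 40, 'b': 29, 'z': 51}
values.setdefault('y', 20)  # 20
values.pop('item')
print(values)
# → {'a': 47, 'c': 40, 'b': 29, 'z': 51, 'y': 20}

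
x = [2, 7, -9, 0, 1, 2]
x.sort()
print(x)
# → [-9, 0, 1, 2, 2, 7]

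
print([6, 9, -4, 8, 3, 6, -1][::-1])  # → [-1, 6, 3, 8, -4, 9, 6]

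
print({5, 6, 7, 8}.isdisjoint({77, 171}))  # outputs True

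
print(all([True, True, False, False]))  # False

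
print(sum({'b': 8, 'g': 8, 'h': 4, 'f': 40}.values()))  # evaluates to 60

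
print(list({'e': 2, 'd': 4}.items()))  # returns [('e', 2), ('d', 4)]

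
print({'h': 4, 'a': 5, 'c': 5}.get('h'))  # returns 4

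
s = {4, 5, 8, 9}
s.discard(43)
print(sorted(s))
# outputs [4, 5, 8, 9]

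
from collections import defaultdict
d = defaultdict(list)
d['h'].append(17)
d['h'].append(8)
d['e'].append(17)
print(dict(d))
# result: {'h': [17, 8], 'e': [17]}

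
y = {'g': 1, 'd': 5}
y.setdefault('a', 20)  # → 20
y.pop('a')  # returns 20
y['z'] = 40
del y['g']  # {'d': 5, 'z': 40}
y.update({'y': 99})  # {'d': 5, 'z': 40, 'y': 99}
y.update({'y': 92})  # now {'d': 5, 'z': 40, 'y': 92}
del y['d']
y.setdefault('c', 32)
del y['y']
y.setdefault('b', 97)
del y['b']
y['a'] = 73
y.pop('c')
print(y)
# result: {'z': 40, 'a': 73}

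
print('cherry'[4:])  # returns ry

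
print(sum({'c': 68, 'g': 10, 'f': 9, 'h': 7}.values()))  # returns 94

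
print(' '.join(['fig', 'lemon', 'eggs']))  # fig lemon eggs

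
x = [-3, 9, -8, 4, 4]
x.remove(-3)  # [9, -8, 4, 4]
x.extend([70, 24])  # [9, -8, 4, 4, 70, 24]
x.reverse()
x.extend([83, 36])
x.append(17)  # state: [24, 70, 4, 4, -8, 9, 83, 36, 17]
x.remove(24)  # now [70, 4, 4, -8, 9, 83, 36, 17]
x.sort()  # [-8, 4, 4, 9, 17, 36, 70, 83]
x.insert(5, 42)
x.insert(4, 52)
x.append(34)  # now [-8, 4, 4, 9, 52, 17, 42, 36, 70, 83, 34]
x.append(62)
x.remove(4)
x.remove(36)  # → [-8, 4, 9, 52, 17, 42, 70, 83, 34, 62]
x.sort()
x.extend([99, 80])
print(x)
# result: [-8, 4, 9, 17, 34, 42, 52, 62, 70, 83, 99, 80]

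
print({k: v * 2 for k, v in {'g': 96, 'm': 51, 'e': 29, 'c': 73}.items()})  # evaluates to {'g': 192, 'm': 102, 'e': 58, 'c': 146}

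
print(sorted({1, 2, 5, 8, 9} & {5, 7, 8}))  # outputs [5, 8]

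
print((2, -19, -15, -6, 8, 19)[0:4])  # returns (2, -19, -15, -6)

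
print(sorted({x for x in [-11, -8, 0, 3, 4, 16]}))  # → [-11, -8, 0, 3, 4, 16]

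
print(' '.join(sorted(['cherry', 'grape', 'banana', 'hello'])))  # banana cherry grape hello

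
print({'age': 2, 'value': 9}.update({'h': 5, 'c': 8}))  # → None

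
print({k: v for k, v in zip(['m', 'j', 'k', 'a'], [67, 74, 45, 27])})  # {'m': 67, 'j': 74, 'k': 45, 'a': 27}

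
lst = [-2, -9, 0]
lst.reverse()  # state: [0, -9, -2]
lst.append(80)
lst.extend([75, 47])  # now [0, -9, -2, 80, 75, 47]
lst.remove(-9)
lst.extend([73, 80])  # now [0, -2, 80, 75, 47, 73, 80]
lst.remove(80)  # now [0, -2, 75, 47, 73, 80]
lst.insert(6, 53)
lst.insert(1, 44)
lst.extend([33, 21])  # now [0, 44, -2, 75, 47, 73, 80, 53, 33, 21]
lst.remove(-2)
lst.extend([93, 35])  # [0, 44, 75, 47, 73, 80, 53, 33, 21, 93, 35]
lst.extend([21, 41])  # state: [0, 44, 75, 47, 73, 80, 53, 33, 21, 93, 35, 21, 41]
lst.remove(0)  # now [44, 75, 47, 73, 80, 53, 33, 21, 93, 35, 21, 41]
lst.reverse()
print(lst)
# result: [41, 21, 35, 93, 21, 33, 53, 80, 73, 47, 75, 44]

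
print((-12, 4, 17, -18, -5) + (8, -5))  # (-12, 4, 17, -18, -5, 8, -5)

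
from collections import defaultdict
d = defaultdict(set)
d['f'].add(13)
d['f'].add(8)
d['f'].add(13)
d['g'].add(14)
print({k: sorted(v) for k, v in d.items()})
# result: {'f': [8, 13], 'g': [14]}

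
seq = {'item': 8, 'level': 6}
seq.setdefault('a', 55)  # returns 55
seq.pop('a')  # 55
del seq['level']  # {'item': 8}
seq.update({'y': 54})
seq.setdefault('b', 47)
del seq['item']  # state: {'y': 54, 'b': 47}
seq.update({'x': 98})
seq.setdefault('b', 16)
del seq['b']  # {'y': 54, 'x': 98}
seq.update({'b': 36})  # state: {'y': 54, 'x': 98, 'b': 36}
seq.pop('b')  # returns 36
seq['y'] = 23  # {'y': 23, 'x': 98}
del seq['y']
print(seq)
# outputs {'x': 98}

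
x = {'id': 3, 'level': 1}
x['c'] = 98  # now {'id': 3, 'level': 1, 'c': 98}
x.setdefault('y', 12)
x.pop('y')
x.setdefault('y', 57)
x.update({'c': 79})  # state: {'id': 3, 'level': 1, 'c': 79, 'y': 57}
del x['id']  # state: {'level': 1, 'c': 79, 'y': 57}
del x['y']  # {'level': 1, 'c': 79}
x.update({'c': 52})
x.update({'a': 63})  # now {'level': 1, 'c': 52, 'a': 63}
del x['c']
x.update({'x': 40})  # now {'level': 1, 'a': 63, 'x': 40}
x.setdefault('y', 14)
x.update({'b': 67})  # {'level': 1, 'a': 63, 'x': 40, 'y': 14, 'b': 67}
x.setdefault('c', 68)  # 68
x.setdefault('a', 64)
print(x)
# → {'level': 1, 'a': 63, 'x': 40, 'y': 14, 'b': 67, 'c': 68}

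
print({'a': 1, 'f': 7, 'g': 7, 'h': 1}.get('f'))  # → 7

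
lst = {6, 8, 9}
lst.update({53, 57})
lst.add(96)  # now {6, 8, 9, 53, 57, 96}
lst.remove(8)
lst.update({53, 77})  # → {6, 9, 53, 57, 77, 96}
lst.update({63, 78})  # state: {6, 9, 53, 57, 63, 77, 78, 96}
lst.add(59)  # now {6, 9, 53, 57, 59, 63, 77, 78, 96}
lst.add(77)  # {6, 9, 53, 57, 59, 63, 77, 78, 96}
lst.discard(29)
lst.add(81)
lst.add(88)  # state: {6, 9, 53, 57, 59, 63, 77, 78, 81, 88, 96}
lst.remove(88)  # {6, 9, 53, 57, 59, 63, 77, 78, 81, 96}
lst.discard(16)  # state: {6, 9, 53, 57, 59, 63, 77, 78, 81, 96}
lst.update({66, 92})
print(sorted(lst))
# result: [6, 9, 53, 57, 59, 63, 66, 77, 78, 81, 92, 96]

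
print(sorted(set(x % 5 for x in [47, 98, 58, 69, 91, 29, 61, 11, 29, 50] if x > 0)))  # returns [0, 1, 2, 3, 4]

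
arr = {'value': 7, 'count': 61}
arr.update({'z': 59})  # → {'value': 7, 'count': 61, 'z': 59}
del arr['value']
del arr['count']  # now {'z': 59}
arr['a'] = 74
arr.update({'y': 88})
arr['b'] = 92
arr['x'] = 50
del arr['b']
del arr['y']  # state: {'z': 59, 'a': 74, 'x': 50}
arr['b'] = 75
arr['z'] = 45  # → {'z': 45, 'a': 74, 'x': 50, 'b': 75}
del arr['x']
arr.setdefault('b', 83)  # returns 75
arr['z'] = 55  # {'z': 55, 'a': 74, 'b': 75}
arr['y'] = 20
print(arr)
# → {'z': 55, 'a': 74, 'b': 75, 'y': 20}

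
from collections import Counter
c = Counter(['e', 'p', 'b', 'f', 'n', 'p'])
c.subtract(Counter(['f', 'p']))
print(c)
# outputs Counter({'e': 1, 'p': 1, 'b': 1, 'n': 1, 'f': 0})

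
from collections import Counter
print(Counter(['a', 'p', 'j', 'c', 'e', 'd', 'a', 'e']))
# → Counter({'a': 2, 'e': 2, 'p': 1, 'j': 1, 'c': 1, 'd': 1})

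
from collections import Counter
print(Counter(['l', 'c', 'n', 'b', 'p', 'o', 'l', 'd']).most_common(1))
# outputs [('l', 2)]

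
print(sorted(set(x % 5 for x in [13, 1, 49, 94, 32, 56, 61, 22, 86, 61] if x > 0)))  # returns [1, 2, 3, 4]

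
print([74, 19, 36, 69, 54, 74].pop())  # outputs 74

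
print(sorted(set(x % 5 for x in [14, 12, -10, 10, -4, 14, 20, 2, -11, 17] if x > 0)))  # [0, 2, 4]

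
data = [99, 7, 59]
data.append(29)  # [99, 7, 59, 29]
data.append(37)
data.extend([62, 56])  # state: [99, 7, 59, 29, 37, 62, 56]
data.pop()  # 56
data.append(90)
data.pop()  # 90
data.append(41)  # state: [99, 7, 59, 29, 37, 62, 41]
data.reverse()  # [41, 62, 37, 29, 59, 7, 99]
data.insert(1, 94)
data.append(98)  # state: [41, 94, 62, 37, 29, 59, 7, 99, 98]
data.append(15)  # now [41, 94, 62, 37, 29, 59, 7, 99, 98, 15]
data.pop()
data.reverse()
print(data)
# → [98, 99, 7, 59, 29, 37, 62, 94, 41]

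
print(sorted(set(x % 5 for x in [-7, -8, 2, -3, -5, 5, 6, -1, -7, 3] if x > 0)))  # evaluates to [0, 1, 2, 3]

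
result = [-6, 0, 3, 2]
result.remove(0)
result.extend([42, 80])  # [-6, 3, 2, 42, 80]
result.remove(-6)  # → [3, 2, 42, 80]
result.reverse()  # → [80, 42, 2, 3]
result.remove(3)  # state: [80, 42, 2]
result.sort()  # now [2, 42, 80]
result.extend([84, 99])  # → [2, 42, 80, 84, 99]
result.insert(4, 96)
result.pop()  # 99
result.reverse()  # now [96, 84, 80, 42, 2]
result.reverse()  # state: [2, 42, 80, 84, 96]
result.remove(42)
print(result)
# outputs [2, 80, 84, 96]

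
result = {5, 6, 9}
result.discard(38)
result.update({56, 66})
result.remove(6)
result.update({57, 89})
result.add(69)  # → {5, 9, 56, 57, 66, 69, 89}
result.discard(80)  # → {5, 9, 56, 57, 66, 69, 89}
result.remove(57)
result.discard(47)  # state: {5, 9, 56, 66, 69, 89}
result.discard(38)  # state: {5, 9, 56, 66, 69, 89}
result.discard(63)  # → {5, 9, 56, 66, 69, 89}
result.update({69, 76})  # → {5, 9, 56, 66, 69, 76, 89}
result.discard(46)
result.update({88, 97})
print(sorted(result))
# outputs [5, 9, 56, 66, 69, 76, 88, 89, 97]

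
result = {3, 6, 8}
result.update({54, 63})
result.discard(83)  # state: {3, 6, 8, 54, 63}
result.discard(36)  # {3, 6, 8, 54, 63}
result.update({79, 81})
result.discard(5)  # {3, 6, 8, 54, 63, 79, 81}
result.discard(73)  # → {3, 6, 8, 54, 63, 79, 81}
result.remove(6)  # {3, 8, 54, 63, 79, 81}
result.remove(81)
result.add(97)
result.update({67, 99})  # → {3, 8, 54, 63, 67, 79, 97, 99}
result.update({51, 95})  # {3, 8, 51, 54, 63, 67, 79, 95, 97, 99}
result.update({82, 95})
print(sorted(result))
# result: [3, 8, 51, 54, 63, 67, 79, 82, 95, 97, 99]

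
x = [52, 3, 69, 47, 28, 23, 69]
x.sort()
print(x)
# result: [3, 23, 28, 47, 52, 69, 69]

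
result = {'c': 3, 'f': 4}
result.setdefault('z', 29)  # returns 29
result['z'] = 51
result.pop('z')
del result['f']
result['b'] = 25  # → {'c': 3, 'b': 25}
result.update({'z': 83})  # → {'c': 3, 'b': 25, 'z': 83}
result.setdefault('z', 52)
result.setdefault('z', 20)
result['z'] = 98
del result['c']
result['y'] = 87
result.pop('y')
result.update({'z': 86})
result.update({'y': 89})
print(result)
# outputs {'b': 25, 'z': 86, 'y': 89}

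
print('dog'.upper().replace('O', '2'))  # D2G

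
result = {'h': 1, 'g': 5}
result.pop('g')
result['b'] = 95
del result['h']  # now {'b': 95}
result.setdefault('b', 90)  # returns 95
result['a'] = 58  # {'b': 95, 'a': 58}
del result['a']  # {'b': 95}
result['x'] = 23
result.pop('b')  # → 95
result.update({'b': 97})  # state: {'x': 23, 'b': 97}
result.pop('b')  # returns 97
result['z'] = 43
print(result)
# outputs {'x': 23, 'z': 43}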